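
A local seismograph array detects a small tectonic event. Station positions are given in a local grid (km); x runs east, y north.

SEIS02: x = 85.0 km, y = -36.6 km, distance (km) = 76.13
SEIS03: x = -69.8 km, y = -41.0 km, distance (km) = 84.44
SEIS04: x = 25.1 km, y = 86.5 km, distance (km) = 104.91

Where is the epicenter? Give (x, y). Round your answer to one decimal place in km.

Circle about each station: (x − 85.0)² + (y + 36.6)² = 76.13²; (x + 69.8)² + (y + 41.0)² = 84.44²; (x − 25.1)² + (y − 86.5)² = 104.91².
Subtracting pairs of circle equations eliminates x²+y² and gives linear equations (the radical axes):
-309.6 x − 8.8 y = -3345.86
-119.8 x + 246.2 y = -5662.63
Solving the 2×2 system: x ≈ 11.3, y ≈ -17.5 km.
Check against SEIS02 (with the unrounded x, y): √((x − 85.0)²+(y + 36.6)²) = 76.13 ≈ 76.13 km. ✓

(11.3, -17.5)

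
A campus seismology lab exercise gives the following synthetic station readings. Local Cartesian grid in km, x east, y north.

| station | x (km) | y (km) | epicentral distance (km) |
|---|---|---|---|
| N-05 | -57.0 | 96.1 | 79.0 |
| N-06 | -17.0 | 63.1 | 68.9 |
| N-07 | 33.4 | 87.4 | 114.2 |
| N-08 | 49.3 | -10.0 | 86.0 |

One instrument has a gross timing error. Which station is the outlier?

N-05

Solve using three stations at a time. Using N-06, N-07, N-08 (subtract circle equations pairwise → linear system) gives (x, y) ≈ (-36.4, -3.0).
Distances from that point to each station vs reported:
  N-05: calculated 101.2 vs reported 79.0 → residual 22.2 km
  N-06: calculated 68.9 vs reported 68.9 → residual 0.0 km
  N-07: calculated 114.2 vs reported 114.2 → residual 0.0 km
  N-08: calculated 86.0 vs reported 86.0 → residual 0.0 km
N-06, N-07, N-08 are mutually consistent (residuals ≈ 0); N-05 is off by 22.2 km.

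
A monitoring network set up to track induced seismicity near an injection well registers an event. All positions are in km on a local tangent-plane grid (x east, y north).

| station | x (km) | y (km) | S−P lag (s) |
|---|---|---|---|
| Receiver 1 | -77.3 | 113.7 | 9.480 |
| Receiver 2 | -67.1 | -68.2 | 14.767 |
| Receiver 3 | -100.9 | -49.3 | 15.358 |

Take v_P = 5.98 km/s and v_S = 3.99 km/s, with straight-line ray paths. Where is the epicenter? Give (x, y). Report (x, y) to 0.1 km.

(31.0, 79.2)

Distance from S−P lag: d = Δt · v_P v_S / (v_P − v_S) = Δt · (5.98·3.99)/(5.98−3.99) ≈ 11.9901·Δt.
So d_Receiver 1 = 113.67, d_Receiver 2 = 177.06, d_Receiver 3 = 184.14 km.
Circle about each station: (x + 77.3)² + (y − 113.7)² = 113.67²; (x + 67.1)² + (y + 68.2)² = 177.06²; (x + 100.9)² + (y + 49.3)² = 184.14².
Subtracting pairs of circle equations eliminates x²+y² and gives linear equations (the radical axes):
20.4 x − 363.8 y = -28178.70
-47.2 x − 326.0 y = -27278.35
Solving the 2×2 system: x ≈ 31.0, y ≈ 79.2 km.
Check against Receiver 1 (with the unrounded x, y): √((x + 77.3)²+(y − 113.7)²) = 113.63 ≈ 113.67 km. ✓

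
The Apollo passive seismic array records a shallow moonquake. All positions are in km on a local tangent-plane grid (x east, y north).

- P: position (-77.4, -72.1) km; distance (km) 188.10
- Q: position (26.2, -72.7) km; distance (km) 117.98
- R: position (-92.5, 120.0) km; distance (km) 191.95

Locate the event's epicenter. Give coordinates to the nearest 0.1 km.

78.6 km east, 33.0 km north

Circle about each station: (x + 77.4)² + (y + 72.1)² = 188.10²; (x − 26.2)² + (y + 72.7)² = 117.98²; (x + 92.5)² + (y − 120.0)² = 191.95².
Subtracting the P equation from the Q and R equations removes the quadratic terms:
207.2 x − 1.2 y = 16244.89
-30.2 x + 384.2 y = 10303.89
Solving the 2×2 system: x ≈ 78.6, y ≈ 33.0 km.
Check against P (with the unrounded x, y): √((x + 77.4)²+(y + 72.1)²) = 188.09 ≈ 188.10 km. ✓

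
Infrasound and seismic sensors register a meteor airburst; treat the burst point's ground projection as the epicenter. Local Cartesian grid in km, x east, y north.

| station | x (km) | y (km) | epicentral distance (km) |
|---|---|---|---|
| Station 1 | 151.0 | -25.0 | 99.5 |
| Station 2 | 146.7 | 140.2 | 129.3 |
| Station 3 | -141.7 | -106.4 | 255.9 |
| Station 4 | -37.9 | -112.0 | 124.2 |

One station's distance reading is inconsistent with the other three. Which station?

Station 4

Solve using three stations at a time. Using Station 1, Station 2, Station 3 (subtract circle equations pairwise → linear system) gives (x, y) ≈ (71.6, 35.0).
Distances from that point to each station vs reported:
  Station 1: calculated 99.5 vs reported 99.5 → residual 0.0 km
  Station 2: calculated 129.3 vs reported 129.3 → residual 0.0 km
  Station 3: calculated 255.9 vs reported 255.9 → residual 0.0 km
  Station 4: calculated 183.3 vs reported 124.2 → residual 59.1 km
Station 1, Station 2, Station 3 are mutually consistent (residuals ≈ 0); Station 4 is off by 59.1 km.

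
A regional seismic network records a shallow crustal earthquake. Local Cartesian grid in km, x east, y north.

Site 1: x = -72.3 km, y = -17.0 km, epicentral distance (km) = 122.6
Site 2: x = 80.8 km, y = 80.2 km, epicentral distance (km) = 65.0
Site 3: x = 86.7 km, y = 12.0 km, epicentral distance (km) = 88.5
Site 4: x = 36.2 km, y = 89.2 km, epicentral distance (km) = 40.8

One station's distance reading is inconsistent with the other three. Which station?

Solve using three stations at a time. Using Site 1, Site 2, Site 3 (subtract circle equations pairwise → linear system) gives (x, y) ≈ (17.2, 66.8).
Distances from that point to each station vs reported:
  Site 1: calculated 122.6 vs reported 122.6 → residual 0.0 km
  Site 2: calculated 65.0 vs reported 65.0 → residual 0.0 km
  Site 3: calculated 88.5 vs reported 88.5 → residual 0.0 km
  Site 4: calculated 29.4 vs reported 40.8 → residual 11.4 km
Site 1, Site 2, Site 3 are mutually consistent (residuals ≈ 0); Site 4 is off by 11.4 km.

Site 4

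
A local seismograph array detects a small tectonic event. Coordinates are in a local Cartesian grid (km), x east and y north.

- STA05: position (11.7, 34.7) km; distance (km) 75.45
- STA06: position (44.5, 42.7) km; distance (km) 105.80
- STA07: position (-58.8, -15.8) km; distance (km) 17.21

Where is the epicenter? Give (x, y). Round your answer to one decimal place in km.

x ≈ -41.8 km, y ≈ -18.5 km

Circle about each station: (x − 11.7)² + (y − 34.7)² = 75.45²; (x − 44.5)² + (y − 42.7)² = 105.80²; (x + 58.8)² + (y + 15.8)² = 17.21².
Subtracting the STA05 equation from the STA06 and STA07 equations removes the quadratic terms:
65.6 x + 16.0 y = -3038.38
-141.0 x − 101.0 y = 7762.62
Solving the 2×2 system: x ≈ -41.8, y ≈ -18.5 km.
Check against STA05 (with the unrounded x, y): √((x − 11.7)²+(y − 34.7)²) = 75.45 ≈ 75.45 km. ✓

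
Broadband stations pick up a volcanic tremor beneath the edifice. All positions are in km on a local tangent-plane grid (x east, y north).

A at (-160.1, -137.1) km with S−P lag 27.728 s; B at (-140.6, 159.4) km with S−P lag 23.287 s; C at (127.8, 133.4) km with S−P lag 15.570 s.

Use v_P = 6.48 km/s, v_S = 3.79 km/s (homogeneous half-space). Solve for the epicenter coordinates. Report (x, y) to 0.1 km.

Distance from S−P lag: d = Δt · v_P v_S / (v_P − v_S) = Δt · (6.48·3.79)/(6.48−3.79) ≈ 9.1298·Δt.
So d_A = 253.15, d_B = 212.61, d_C = 142.15 km.
Circle about each station: (x + 160.1)² + (y + 137.1)² = 253.15²; (x + 140.6)² + (y − 159.4)² = 212.61²; (x − 127.8)² + (y − 133.4)² = 142.15².
Subtracting pairs of circle equations eliminates x²+y² and gives linear equations (the radical axes):
39.0 x + 593.0 y = 19630.21
575.8 x + 541.0 y = 33578.28
Solving the 2×2 system: x ≈ 29.0, y ≈ 31.2 km.

29.0 km east, 31.2 km north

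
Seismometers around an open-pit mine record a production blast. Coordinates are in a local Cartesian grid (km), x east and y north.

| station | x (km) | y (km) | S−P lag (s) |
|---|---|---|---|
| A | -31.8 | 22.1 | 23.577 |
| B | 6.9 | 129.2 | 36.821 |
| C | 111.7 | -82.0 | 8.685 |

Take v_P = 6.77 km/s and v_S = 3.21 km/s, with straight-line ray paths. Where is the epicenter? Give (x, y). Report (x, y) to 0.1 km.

59.2 km east, -89.4 km north

Distance from S−P lag: d = Δt · v_P v_S / (v_P − v_S) = Δt · (6.77·3.21)/(6.77−3.21) ≈ 6.1044·Δt.
So d_A = 143.92, d_B = 224.77, d_C = 53.02 km.
Circle about each station: (x + 31.8)² + (y − 22.1)² = 143.92²; (x − 6.9)² + (y − 129.2)² = 224.77²; (x − 111.7)² + (y + 82.0)² = 53.02².
Subtracting pairs of circle equations eliminates x²+y² and gives linear equations (the radical axes):
77.4 x + 214.2 y = -14567.99
287.0 x − 208.2 y = 35603.09
Solving the 2×2 system: x ≈ 59.2, y ≈ -89.4 km.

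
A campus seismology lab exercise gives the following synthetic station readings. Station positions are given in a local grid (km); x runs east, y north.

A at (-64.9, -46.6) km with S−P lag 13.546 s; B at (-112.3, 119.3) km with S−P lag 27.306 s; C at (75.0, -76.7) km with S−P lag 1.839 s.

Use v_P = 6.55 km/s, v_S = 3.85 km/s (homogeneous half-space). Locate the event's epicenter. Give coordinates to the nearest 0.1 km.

x ≈ 59.6 km, y ≈ -69.1 km

Distance from S−P lag: d = Δt · v_P v_S / (v_P − v_S) = Δt · (6.55·3.85)/(6.55−3.85) ≈ 9.3398·Δt.
So d_A = 126.52, d_B = 255.03, d_C = 17.18 km.
Circle about each station: (x + 64.9)² + (y + 46.6)² = 126.52²; (x + 112.3)² + (y − 119.3)² = 255.03²; (x − 75.0)² + (y + 76.7)² = 17.18².
Subtracting pairs of circle equations eliminates x²+y² and gives linear equations (the radical axes):
-94.8 x + 331.8 y = -28572.78
279.8 x − 60.2 y = 20836.48
Solving the 2×2 system: x ≈ 59.6, y ≈ -69.1 km.
Check against A (with the unrounded x, y): √((x + 64.9)²+(y + 46.6)²) = 126.52 ≈ 126.52 km. ✓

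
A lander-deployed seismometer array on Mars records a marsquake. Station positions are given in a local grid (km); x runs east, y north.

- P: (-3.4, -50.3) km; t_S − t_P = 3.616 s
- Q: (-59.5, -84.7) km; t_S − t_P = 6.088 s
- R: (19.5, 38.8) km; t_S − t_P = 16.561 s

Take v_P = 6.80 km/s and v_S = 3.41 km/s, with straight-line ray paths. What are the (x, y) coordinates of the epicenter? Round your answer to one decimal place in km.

(-22.0, -66.6)

Distance from S−P lag: d = Δt · v_P v_S / (v_P − v_S) = Δt · (6.80·3.41)/(6.80−3.41) ≈ 6.8401·Δt.
So d_P = 24.73, d_Q = 41.64, d_R = 113.28 km.
Circle about each station: (x + 3.4)² + (y + 50.3)² = 24.73²; (x + 59.5)² + (y + 84.7)² = 41.64²; (x − 19.5)² + (y − 38.8)² = 113.28².
Subtracting the P equation from the Q and R equations removes the quadratic terms:
-112.2 x − 68.8 y = 7050.37
45.8 x + 178.2 y = -12876.75
Solving the 2×2 system: x ≈ -22.0, y ≈ -66.6 km.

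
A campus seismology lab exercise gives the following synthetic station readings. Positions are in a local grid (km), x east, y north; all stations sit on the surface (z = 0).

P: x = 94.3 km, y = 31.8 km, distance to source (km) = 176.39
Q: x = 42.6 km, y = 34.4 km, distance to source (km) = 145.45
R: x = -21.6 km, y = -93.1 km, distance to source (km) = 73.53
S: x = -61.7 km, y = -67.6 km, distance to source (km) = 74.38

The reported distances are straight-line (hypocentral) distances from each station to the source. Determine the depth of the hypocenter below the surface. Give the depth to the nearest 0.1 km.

z ≈ 68.6 km

Each station gives a sphere (x−x_i)² + (y−y_i)² + z² = d_i² (stations at z=0).
Subtracting the P sphere from Q and R: z² cancels, leaving linear equations in x and y:
-103.4 x + 5.2 y = 3052.12
-231.8 x − 249.8 y = 24937.21
Solving: x ≈ -32.998, y ≈ -69.208 km (keep extra digits for the depth step; rounded: -33.0, -69.2).
Then from the P sphere: z² = 176.39² − (x − 94.3)² − (y − 31.8)² with x = -32.998, y = -69.208, so z ≈ 68.601 ≈ 68.6 km.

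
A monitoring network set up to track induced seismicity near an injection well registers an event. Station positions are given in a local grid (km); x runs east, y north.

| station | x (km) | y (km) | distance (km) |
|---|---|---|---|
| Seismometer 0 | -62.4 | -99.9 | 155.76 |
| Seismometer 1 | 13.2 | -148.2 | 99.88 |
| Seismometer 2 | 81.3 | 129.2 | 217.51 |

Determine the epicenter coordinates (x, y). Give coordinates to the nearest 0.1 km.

(92.9, -88.0)

Circle about each station: (x + 62.4)² + (y + 99.9)² = 155.76²; (x − 13.2)² + (y + 148.2)² = 99.88²; (x − 81.3)² + (y − 129.2)² = 217.51².
Subtracting the Seismometer 0 equation from the Seismometer 1 and Seismometer 2 equations removes the quadratic terms:
151.2 x − 96.6 y = 22548.87
287.4 x + 458.2 y = -13620.86
Solving the 2×2 system: x ≈ 92.9, y ≈ -88.0 km.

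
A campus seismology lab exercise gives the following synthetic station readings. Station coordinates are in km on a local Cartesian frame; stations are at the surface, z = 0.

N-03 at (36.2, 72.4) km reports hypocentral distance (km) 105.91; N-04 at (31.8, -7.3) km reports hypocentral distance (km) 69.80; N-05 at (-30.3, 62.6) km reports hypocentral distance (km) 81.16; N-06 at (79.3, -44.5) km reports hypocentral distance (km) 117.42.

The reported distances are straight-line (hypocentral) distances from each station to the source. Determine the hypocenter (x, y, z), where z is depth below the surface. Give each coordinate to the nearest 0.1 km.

(-21.3, -4.2, 45.2)

Each station gives a sphere (x−x_i)² + (y−y_i)² + z² = d_i² (stations at z=0).
Subtracting the N-03 sphere from N-04 and N-05: z² cancels, leaving linear equations in x and y:
-8.8 x − 159.4 y = 857.22
-133.0 x − 19.6 y = 2914.63
Solving: x ≈ -21.295, y ≈ -4.202 km (keep extra digits for the depth step; rounded: -21.3, -4.2).
Then from the N-03 sphere: z² = 105.91² − (x − 36.2)² − (y − 72.4)² with x = -21.295, y = -4.202, so z ≈ 45.204 ≈ 45.2 km.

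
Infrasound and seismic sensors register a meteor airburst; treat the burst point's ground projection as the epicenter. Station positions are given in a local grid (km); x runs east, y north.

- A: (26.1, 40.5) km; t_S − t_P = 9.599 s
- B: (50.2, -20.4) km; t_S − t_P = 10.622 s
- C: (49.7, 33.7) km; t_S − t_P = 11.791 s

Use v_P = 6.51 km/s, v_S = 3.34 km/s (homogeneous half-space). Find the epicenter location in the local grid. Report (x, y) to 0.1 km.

-21.1 km east, -5.4 km north

Distance from S−P lag: d = Δt · v_P v_S / (v_P − v_S) = Δt · (6.51·3.34)/(6.51−3.34) ≈ 6.8591·Δt.
So d_A = 65.84, d_B = 72.86, d_C = 80.88 km.
Circle about each station: (x − 26.1)² + (y − 40.5)² = 65.84²; (x − 50.2)² + (y + 20.4)² = 72.86²; (x − 49.7)² + (y − 33.7)² = 80.88².
Subtracting pairs of circle equations eliminates x²+y² and gives linear equations (the radical axes):
48.2 x − 121.8 y = -358.93
47.2 x − 13.6 y = -922.35
Solving the 2×2 system: x ≈ -21.1, y ≈ -5.4 km.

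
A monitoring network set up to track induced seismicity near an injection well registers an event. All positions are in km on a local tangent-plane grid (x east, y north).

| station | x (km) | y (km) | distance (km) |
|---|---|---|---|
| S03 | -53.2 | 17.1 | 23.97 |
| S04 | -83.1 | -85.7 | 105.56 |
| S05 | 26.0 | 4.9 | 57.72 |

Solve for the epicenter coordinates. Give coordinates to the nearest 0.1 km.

x ≈ -31.7 km, y ≈ 6.5 km

Circle about each station: (x + 53.2)² + (y − 17.1)² = 23.97²; (x + 83.1)² + (y + 85.7)² = 105.56²; (x − 26.0)² + (y − 4.9)² = 57.72².
Subtracting pairs of circle equations eliminates x²+y² and gives linear equations (the radical axes):
-59.8 x − 205.6 y = 559.10
158.4 x − 24.4 y = -5179.68
Solving the 2×2 system: x ≈ -31.7, y ≈ 6.5 km.
Check against S03 (with the unrounded x, y): √((x + 53.2)²+(y − 17.1)²) = 23.97 ≈ 23.97 km. ✓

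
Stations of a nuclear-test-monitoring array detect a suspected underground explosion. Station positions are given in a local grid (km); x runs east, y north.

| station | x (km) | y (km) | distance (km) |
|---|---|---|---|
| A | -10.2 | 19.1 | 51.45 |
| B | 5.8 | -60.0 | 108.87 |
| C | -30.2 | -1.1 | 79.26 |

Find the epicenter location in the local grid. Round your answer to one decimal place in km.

Circle about each station: (x + 10.2)² + (y − 19.1)² = 51.45²; (x − 5.8)² + (y + 60.0)² = 108.87²; (x + 30.2)² + (y + 1.1)² = 79.26².
Subtracting the A equation from the B and C equations removes the quadratic terms:
32.0 x − 158.2 y = -6040.78
-40.0 x − 40.4 y = -3190.65
Solving the 2×2 system: x ≈ 34.2, y ≈ 45.1 km.

x ≈ 34.2 km, y ≈ 45.1 km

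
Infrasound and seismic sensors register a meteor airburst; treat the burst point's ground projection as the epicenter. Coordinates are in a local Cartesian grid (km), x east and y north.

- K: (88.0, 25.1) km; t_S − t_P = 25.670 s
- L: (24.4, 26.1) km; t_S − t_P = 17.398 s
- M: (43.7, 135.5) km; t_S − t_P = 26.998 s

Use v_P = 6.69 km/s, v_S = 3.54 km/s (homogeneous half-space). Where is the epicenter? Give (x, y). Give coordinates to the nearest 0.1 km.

x ≈ -102.6 km, y ≈ -5.2 km

Distance from S−P lag: d = Δt · v_P v_S / (v_P − v_S) = Δt · (6.69·3.54)/(6.69−3.54) ≈ 7.5183·Δt.
So d_K = 192.99, d_L = 130.80, d_M = 202.98 km.
Circle about each station: (x − 88.0)² + (y − 25.1)² = 192.99²; (x − 24.4)² + (y − 26.1)² = 130.80²; (x − 43.7)² + (y − 135.5)² = 202.98².
Subtracting the K equation from the L and M equations removes the quadratic terms:
-127.2 x + 2.0 y = 13039.06
-88.6 x + 220.8 y = 7940.19
Solving the 2×2 system: x ≈ -102.6, y ≈ -5.2 km.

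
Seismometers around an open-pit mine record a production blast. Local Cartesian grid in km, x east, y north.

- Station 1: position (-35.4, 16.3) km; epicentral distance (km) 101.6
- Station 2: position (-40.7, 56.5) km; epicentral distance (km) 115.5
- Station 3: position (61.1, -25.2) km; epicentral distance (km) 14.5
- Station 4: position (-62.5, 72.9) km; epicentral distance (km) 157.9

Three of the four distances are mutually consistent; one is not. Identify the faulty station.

Station 2

Solve using three stations at a time. Using Station 1, Station 3, Station 4 (subtract circle equations pairwise → linear system) gives (x, y) ≈ (51.5, -36.4).
Distances from that point to each station vs reported:
  Station 1: calculated 101.6 vs reported 101.6 → residual 0.0 km
  Station 2: calculated 130.9 vs reported 115.5 → residual 15.4 km
  Station 3: calculated 14.7 vs reported 14.5 → residual 0.2 km
  Station 4: calculated 157.9 vs reported 157.9 → residual 0.0 km
Station 1, Station 3, Station 4 are mutually consistent (residuals ≈ 0); Station 2 is off by 15.4 km.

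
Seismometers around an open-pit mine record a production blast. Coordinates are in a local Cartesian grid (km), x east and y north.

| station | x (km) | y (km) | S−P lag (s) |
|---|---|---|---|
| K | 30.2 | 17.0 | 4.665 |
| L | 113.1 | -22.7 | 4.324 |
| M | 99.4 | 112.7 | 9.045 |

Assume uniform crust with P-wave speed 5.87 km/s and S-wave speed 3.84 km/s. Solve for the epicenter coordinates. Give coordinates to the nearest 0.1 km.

(81.9, 13.8)

Distance from S−P lag: d = Δt · v_P v_S / (v_P − v_S) = Δt · (5.87·3.84)/(5.87−3.84) ≈ 11.1038·Δt.
So d_K = 51.80, d_L = 48.01, d_M = 100.43 km.
Circle about each station: (x − 30.2)² + (y − 17.0)² = 51.80²; (x − 113.1)² + (y + 22.7)² = 48.01²; (x − 99.4)² + (y − 112.7)² = 100.43².
Subtracting the K equation from the L and M equations removes the quadratic terms:
165.8 x − 79.4 y = 12484.14
138.4 x + 191.4 y = 13977.67
Solving the 2×2 system: x ≈ 81.9, y ≈ 13.8 km.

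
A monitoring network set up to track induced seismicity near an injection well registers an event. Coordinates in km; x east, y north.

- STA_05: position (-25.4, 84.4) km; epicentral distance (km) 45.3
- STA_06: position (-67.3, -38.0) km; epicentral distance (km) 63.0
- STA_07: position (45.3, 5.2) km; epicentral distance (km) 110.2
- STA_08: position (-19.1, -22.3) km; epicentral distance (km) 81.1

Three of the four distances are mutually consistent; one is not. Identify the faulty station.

Solve using three stations at a time. Using STA_05, STA_07, STA_08 (subtract circle equations pairwise → linear system) gives (x, y) ≈ (-55.3, 50.3).
Distances from that point to each station vs reported:
  STA_05: calculated 45.3 vs reported 45.3 → residual 0.0 km
  STA_06: calculated 89.1 vs reported 63.0 → residual 26.1 km
  STA_07: calculated 110.2 vs reported 110.2 → residual 0.0 km
  STA_08: calculated 81.1 vs reported 81.1 → residual 0.0 km
STA_05, STA_07, STA_08 are mutually consistent (residuals ≈ 0); STA_06 is off by 26.1 km.

STA_06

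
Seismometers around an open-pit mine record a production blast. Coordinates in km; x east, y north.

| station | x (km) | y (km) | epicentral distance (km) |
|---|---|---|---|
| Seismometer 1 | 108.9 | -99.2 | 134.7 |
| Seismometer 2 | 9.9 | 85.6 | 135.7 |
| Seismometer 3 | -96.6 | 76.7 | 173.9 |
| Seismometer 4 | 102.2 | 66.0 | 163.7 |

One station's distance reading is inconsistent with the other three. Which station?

Seismometer 3

Solve using three stations at a time. Using Seismometer 1, Seismometer 2, Seismometer 4 (subtract circle equations pairwise → linear system) gives (x, y) ≈ (-15.6, -47.7).
Distances from that point to each station vs reported:
  Seismometer 1: calculated 134.7 vs reported 134.7 → residual 0.0 km
  Seismometer 2: calculated 135.7 vs reported 135.7 → residual 0.0 km
  Seismometer 3: calculated 148.5 vs reported 173.9 → residual 25.4 km
  Seismometer 4: calculated 163.7 vs reported 163.7 → residual 0.0 km
Seismometer 1, Seismometer 2, Seismometer 4 are mutually consistent (residuals ≈ 0); Seismometer 3 is off by 25.4 km.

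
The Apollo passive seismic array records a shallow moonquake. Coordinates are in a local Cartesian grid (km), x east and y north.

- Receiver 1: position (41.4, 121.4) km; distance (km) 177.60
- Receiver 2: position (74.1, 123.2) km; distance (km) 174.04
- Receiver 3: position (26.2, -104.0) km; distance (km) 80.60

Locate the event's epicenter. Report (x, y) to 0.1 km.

x ≈ 86.4 km, y ≈ -50.4 km

Circle about each station: (x − 41.4)² + (y − 121.4)² = 177.60²; (x − 74.1)² + (y − 123.2)² = 174.04²; (x − 26.2)² + (y + 104.0)² = 80.60².
Subtracting the Receiver 1 equation from the Receiver 2 and Receiver 3 equations removes the quadratic terms:
65.4 x + 3.6 y = 5468.97
-30.4 x − 450.8 y = 20095.92
Solving the 2×2 system: x ≈ 86.4, y ≈ -50.4 km.
Check against Receiver 1 (with the unrounded x, y): √((x − 41.4)²+(y − 121.4)²) = 177.60 ≈ 177.60 km. ✓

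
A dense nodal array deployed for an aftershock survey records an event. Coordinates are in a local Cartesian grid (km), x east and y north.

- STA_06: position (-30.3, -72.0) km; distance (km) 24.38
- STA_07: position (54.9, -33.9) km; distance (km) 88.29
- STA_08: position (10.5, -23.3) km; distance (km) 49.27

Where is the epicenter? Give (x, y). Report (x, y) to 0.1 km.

Circle about each station: (x + 30.3)² + (y + 72.0)² = 24.38²; (x − 54.9)² + (y + 33.9)² = 88.29²; (x − 10.5)² + (y + 23.3)² = 49.27².
Subtracting the STA_06 equation from the STA_07 and STA_08 equations removes the quadratic terms:
170.4 x + 76.2 y = -9139.61
81.6 x + 97.4 y = -7282.10
Solving the 2×2 system: x ≈ -32.3, y ≈ -47.7 km.

(-32.3, -47.7)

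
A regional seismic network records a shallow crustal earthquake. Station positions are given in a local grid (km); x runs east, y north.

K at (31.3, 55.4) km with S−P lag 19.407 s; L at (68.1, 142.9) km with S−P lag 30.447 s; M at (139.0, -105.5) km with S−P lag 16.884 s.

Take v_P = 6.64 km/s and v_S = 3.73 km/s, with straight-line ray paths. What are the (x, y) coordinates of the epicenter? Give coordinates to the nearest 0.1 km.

x ≈ -4.7 km, y ≈ -105.8 km

Distance from S−P lag: d = Δt · v_P v_S / (v_P − v_S) = Δt · (6.64·3.73)/(6.64−3.73) ≈ 8.5111·Δt.
So d_K = 165.17, d_L = 259.14, d_M = 143.70 km.
Circle about each station: (x − 31.3)² + (y − 55.4)² = 165.17²; (x − 68.1)² + (y − 142.9)² = 259.14²; (x − 139.0)² + (y + 105.5)² = 143.70².
Subtracting pairs of circle equations eliminates x²+y² and gives linear equations (the radical axes):
73.6 x + 175.0 y = -18863.24
215.4 x − 321.8 y = 33033.84
Solving the 2×2 system: x ≈ -4.7, y ≈ -105.8 km.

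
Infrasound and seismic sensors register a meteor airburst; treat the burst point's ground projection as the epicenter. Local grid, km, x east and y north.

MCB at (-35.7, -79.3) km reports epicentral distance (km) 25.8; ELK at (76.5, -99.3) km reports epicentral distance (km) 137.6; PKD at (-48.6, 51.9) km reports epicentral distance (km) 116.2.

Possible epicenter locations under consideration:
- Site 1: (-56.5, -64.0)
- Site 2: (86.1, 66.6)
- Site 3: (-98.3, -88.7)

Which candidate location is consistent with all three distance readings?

Site 1

For each candidate, compare |candidate − station| to the reported distance:
Site 1: residuals MCB 0.0, ELK 0.0, PKD 0.0 → max 0.0 km
Site 2: residuals MCB 164.3, ELK 28.6, PKD 19.3 → max 164.3 km
Site 3: residuals MCB 37.5, ELK 37.5, PKD 32.9 → max 37.5 km
Only Site 1 has all residuals ≈ 0.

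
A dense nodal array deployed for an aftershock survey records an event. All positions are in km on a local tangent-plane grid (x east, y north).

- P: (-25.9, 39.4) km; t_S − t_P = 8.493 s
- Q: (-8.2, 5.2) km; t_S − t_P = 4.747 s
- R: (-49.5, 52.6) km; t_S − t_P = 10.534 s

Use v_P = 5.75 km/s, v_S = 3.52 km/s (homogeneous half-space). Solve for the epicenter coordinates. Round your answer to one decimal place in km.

-16.4 km east, -37.1 km north

Distance from S−P lag: d = Δt · v_P v_S / (v_P − v_S) = Δt · (5.75·3.52)/(5.75−3.52) ≈ 9.0762·Δt.
So d_P = 77.08, d_Q = 43.08, d_R = 95.61 km.
Circle about each station: (x + 25.9)² + (y − 39.4)² = 77.08²; (x + 8.2)² + (y − 5.2)² = 43.08²; (x + 49.5)² + (y − 52.6)² = 95.61².
Subtracting the P equation from the Q and R equations removes the quadratic terms:
35.4 x − 68.4 y = 1956.55
-47.2 x + 26.4 y = -206.11
Solving the 2×2 system: x ≈ -16.4, y ≈ -37.1 km.
Check against P (with the unrounded x, y): √((x + 25.9)²+(y − 39.4)²) = 77.07 ≈ 77.08 km. ✓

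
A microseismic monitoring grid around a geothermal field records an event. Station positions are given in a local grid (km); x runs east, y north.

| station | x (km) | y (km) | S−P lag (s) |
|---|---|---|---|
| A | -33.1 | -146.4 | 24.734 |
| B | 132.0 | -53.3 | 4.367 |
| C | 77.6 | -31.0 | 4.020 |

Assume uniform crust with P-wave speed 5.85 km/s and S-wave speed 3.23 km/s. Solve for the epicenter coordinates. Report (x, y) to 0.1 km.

(106.3, -35.1)

Distance from S−P lag: d = Δt · v_P v_S / (v_P − v_S) = Δt · (5.85·3.23)/(5.85−3.23) ≈ 7.2120·Δt.
So d_A = 178.38, d_B = 31.49, d_C = 28.99 km.
Circle about each station: (x + 33.1)² + (y + 146.4)² = 178.38²; (x − 132.0)² + (y + 53.3)² = 31.49²; (x − 77.6)² + (y + 31.0)² = 28.99².
Subtracting the A equation from the B and C equations removes the quadratic terms:
330.2 x + 186.2 y = 28564.12
221.4 x + 230.8 y = 15433.19
Solving the 2×2 system: x ≈ 106.3, y ≈ -35.1 km.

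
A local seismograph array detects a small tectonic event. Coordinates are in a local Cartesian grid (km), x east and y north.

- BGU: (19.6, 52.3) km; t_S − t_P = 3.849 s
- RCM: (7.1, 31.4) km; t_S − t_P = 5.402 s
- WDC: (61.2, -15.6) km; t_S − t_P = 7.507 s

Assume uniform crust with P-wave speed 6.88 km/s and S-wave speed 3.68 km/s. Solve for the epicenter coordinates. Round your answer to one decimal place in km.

x ≈ 48.4 km, y ≈ 42.4 km

Distance from S−P lag: d = Δt · v_P v_S / (v_P − v_S) = Δt · (6.88·3.68)/(6.88−3.68) ≈ 7.9120·Δt.
So d_BGU = 30.45, d_RCM = 42.74, d_WDC = 59.40 km.
Circle about each station: (x − 19.6)² + (y − 52.3)² = 30.45²; (x − 7.1)² + (y − 31.4)² = 42.74²; (x − 61.2)² + (y + 15.6)² = 59.40².
Subtracting the BGU equation from the RCM and WDC equations removes the quadratic terms:
-25.0 x − 41.8 y = -2982.59
83.2 x − 135.8 y = -1731.81
Solving the 2×2 system: x ≈ 48.4, y ≈ 42.4 km.
Check against BGU (with the unrounded x, y): √((x − 19.6)²+(y − 52.3)²) = 30.45 ≈ 30.45 km. ✓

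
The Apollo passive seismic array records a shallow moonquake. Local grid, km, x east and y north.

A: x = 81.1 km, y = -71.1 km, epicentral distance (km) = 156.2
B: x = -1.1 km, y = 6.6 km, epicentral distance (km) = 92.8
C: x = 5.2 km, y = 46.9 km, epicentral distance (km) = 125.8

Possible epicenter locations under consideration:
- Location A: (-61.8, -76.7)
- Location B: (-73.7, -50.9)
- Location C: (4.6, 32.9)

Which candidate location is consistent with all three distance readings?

Location B

For each candidate, compare |candidate − station| to the reported distance:
Location A: residuals A 13.2, B 10.3, C 14.8 → max 14.8 km
Location B: residuals A 0.1, B 0.2, C 0.1 → max 0.2 km
Location C: residuals A 27.1, B 65.9, C 111.8 → max 111.8 km
Only Location B has all residuals ≈ 0.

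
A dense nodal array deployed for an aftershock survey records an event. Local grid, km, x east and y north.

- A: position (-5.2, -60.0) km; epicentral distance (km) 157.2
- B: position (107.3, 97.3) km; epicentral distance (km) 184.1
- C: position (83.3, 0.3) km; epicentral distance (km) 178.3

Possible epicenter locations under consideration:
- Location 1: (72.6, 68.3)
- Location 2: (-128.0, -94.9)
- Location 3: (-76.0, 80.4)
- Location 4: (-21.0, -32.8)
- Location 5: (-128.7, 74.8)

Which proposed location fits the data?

For each candidate, compare |candidate − station| to the reported distance:
Location 1: residuals A 7.2, B 138.9, C 109.5 → max 138.9 km
Location 2: residuals A 29.5, B 119.7, C 53.5 → max 119.7 km
Location 3: residuals A 0.0, B 0.0, C 0.0 → max 0.0 km
Location 4: residuals A 125.7, B 1.4, C 68.9 → max 125.7 km
Location 5: residuals A 25.6, B 53.0, C 46.4 → max 53.0 km
Only Location 3 has all residuals ≈ 0.

Location 3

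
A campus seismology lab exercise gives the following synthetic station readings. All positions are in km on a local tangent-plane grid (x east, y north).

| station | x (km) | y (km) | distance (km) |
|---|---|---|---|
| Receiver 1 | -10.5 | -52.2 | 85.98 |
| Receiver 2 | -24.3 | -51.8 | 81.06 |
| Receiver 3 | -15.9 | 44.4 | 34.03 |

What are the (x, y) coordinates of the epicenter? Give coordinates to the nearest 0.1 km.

-44.9 km east, 26.6 km north

Circle about each station: (x + 10.5)² + (y + 52.2)² = 85.98²; (x + 24.3)² + (y + 51.8)² = 81.06²; (x + 15.9)² + (y − 44.4)² = 34.03².
Subtracting the Receiver 1 equation from the Receiver 2 and Receiver 3 equations removes the quadratic terms:
-27.6 x + 0.8 y = 1260.48
-10.8 x + 193.2 y = 5623.60
Solving the 2×2 system: x ≈ -44.9, y ≈ 26.6 km.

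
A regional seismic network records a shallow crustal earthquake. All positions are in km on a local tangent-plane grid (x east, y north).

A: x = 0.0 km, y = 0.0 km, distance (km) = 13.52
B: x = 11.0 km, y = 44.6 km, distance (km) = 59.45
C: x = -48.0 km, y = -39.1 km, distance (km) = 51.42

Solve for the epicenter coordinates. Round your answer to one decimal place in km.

-3.7 km east, -13.0 km north

Circle about each station: x² + y² = 13.52²; (x − 11.0)² + (y − 44.6)² = 59.45²; (x + 48.0)² + (y + 39.1)² = 51.42².
Subtracting the A equation from the B and C equations removes the quadratic terms:
22.0 x + 89.2 y = -1241.35
-96.0 x − 78.2 y = 1371.58
Solving the 2×2 system: x ≈ -3.7, y ≈ -13.0 km.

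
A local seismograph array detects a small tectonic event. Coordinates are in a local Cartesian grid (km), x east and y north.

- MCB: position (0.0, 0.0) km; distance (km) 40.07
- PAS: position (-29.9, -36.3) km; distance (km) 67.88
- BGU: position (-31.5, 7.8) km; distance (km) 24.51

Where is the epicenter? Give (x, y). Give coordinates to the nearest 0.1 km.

-24.9 km east, 31.4 km north

Circle about each station: x² + y² = 40.07²; (x + 29.9)² + (y + 36.3)² = 67.88²; (x + 31.5)² + (y − 7.8)² = 24.51².
Subtracting the MCB equation from the PAS and BGU equations removes the quadratic terms:
-59.8 x − 72.6 y = -790.39
-63.0 x + 15.6 y = 2057.95
Solving the 2×2 system: x ≈ -24.9, y ≈ 31.4 km.
Check against MCB (with the unrounded x, y): √(x²+y²) = 40.06 ≈ 40.07 km. ✓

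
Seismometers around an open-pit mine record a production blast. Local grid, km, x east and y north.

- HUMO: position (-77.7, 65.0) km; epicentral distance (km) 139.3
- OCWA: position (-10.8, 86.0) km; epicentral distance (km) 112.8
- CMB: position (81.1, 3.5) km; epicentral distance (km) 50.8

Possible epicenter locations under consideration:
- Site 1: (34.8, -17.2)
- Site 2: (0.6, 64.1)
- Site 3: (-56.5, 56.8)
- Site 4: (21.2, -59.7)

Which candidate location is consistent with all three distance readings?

For each candidate, compare |candidate − station| to the reported distance:
Site 1: residuals HUMO 0.0, OCWA 0.0, CMB 0.1 → max 0.1 km
Site 2: residuals HUMO 61.0, OCWA 88.1, CMB 50.0 → max 88.1 km
Site 3: residuals HUMO 116.6, OCWA 58.6, CMB 96.8 → max 116.6 km
Site 4: residuals HUMO 19.9, OCWA 36.4, CMB 36.3 → max 36.4 km
Only Site 1 has all residuals ≈ 0.

Site 1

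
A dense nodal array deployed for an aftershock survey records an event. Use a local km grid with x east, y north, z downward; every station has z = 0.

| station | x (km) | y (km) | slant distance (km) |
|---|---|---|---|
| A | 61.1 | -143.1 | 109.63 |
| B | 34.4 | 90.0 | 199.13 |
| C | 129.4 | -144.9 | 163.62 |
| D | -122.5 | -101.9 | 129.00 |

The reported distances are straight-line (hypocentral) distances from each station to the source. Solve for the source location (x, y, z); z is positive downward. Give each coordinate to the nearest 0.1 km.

Each station gives a sphere (x−x_i)² + (y−y_i)² + z² = d_i² (stations at z=0).
Subtracting the A sphere from B and C: z² cancels, leaving linear equations in x and y:
-53.4 x + 466.2 y = -42561.48
136.6 x − 3.6 y = -1223.22
Solving: x ≈ -11.395, y ≈ -92.600 km (keep extra digits for the depth step; rounded: -11.4, -92.6).
Then from the A sphere: z² = 109.63² − (x − 61.1)² − (y + 143.1)² with x = -11.395, y = -92.600, so z ≈ 64.907 ≈ 64.9 km.

x ≈ -11.4 km, y ≈ -92.6 km, depth ≈ 64.9 km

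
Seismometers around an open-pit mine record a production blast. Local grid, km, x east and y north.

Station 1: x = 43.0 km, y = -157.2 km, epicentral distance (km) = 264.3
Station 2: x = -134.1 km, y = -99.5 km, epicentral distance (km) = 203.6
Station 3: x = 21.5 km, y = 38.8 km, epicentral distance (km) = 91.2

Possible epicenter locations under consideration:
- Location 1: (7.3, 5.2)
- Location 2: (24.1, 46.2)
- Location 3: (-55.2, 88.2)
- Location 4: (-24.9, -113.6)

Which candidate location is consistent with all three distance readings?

Location 3

For each candidate, compare |candidate − station| to the reported distance:
Location 1: residuals Station 1 98.0, Station 2 27.7, Station 3 54.7 → max 98.0 km
Location 2: residuals Station 1 60.0, Station 2 11.5, Station 3 83.4 → max 83.4 km
Location 3: residuals Station 1 0.0, Station 2 0.0, Station 3 0.0 → max 0.0 km
Location 4: residuals Station 1 183.6, Station 2 93.5, Station 3 68.1 → max 183.6 km
Only Location 3 has all residuals ≈ 0.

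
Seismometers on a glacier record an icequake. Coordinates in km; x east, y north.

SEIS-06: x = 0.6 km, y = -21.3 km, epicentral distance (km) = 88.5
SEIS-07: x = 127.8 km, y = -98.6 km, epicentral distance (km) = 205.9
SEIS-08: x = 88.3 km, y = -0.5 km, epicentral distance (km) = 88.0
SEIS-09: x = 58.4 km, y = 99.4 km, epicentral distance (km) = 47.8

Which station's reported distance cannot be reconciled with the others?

Solve using three stations at a time. Using SEIS-06, SEIS-08, SEIS-09 (subtract circle equations pairwise → linear system) gives (x, y) ≈ (27.4, 63.0).
Distances from that point to each station vs reported:
  SEIS-06: calculated 88.5 vs reported 88.5 → residual 0.0 km
  SEIS-07: calculated 190.3 vs reported 205.9 → residual 15.6 km
  SEIS-08: calculated 88.0 vs reported 88.0 → residual 0.0 km
  SEIS-09: calculated 47.8 vs reported 47.8 → residual 0.0 km
SEIS-06, SEIS-08, SEIS-09 are mutually consistent (residuals ≈ 0); SEIS-07 is off by 15.6 km.

SEIS-07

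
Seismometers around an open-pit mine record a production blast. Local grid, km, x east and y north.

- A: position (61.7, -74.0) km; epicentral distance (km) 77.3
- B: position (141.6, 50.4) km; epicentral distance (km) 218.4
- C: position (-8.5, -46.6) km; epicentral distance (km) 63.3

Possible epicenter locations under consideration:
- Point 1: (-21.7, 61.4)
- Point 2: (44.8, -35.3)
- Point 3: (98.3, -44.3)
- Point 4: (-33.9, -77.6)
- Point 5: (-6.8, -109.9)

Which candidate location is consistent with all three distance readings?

For each candidate, compare |candidate − station| to the reported distance:
Point 1: residuals A 81.7, B 54.7, C 45.5 → max 81.7 km
Point 2: residuals A 35.1, B 89.1, C 8.8 → max 89.1 km
Point 3: residuals A 30.2, B 114.3, C 43.5 → max 114.3 km
Point 4: residuals A 18.4, B 1.2, C 23.2 → max 23.2 km
Point 5: residuals A 0.0, B 0.0, C 0.0 → max 0.0 km
Only Point 5 has all residuals ≈ 0.

Point 5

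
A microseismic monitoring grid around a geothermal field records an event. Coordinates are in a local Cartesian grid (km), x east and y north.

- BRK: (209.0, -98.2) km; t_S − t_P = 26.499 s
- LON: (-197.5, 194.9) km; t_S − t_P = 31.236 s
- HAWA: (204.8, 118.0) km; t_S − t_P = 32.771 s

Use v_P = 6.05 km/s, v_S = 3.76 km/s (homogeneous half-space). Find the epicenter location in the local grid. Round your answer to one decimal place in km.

(-53.6, -80.0)

Distance from S−P lag: d = Δt · v_P v_S / (v_P − v_S) = Δt · (6.05·3.76)/(6.05−3.76) ≈ 9.9336·Δt.
So d_BRK = 263.23, d_LON = 310.29, d_HAWA = 325.53 km.
Circle about each station: (x − 209.0)² + (y + 98.2)² = 263.23²; (x + 197.5)² + (y − 194.9)² = 310.29²; (x − 204.8)² + (y − 118.0)² = 325.53².
Subtracting pairs of circle equations eliminates x²+y² and gives linear equations (the radical axes):
-813.0 x + 586.2 y = -3321.83
-8.4 x + 432.4 y = -34136.95
Solving the 2×2 system: x ≈ -53.6, y ≈ -80.0 km.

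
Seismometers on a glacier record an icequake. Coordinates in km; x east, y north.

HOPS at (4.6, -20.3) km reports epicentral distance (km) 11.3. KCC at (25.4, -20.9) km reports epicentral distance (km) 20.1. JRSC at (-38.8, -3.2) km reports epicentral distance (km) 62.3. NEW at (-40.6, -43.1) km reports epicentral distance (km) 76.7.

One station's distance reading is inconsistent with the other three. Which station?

Solve using three stations at a time. Using KCC, JRSC, NEW (subtract circle equations pairwise → linear system) gives (x, y) ≈ (23.5, -0.9).
Distances from that point to each station vs reported:
  HOPS: calculated 27.0 vs reported 11.3 → residual 15.7 km
  KCC: calculated 20.1 vs reported 20.1 → residual 0.0 km
  JRSC: calculated 62.3 vs reported 62.3 → residual 0.0 km
  NEW: calculated 76.7 vs reported 76.7 → residual 0.0 km
KCC, JRSC, NEW are mutually consistent (residuals ≈ 0); HOPS is off by 15.7 km.

HOPS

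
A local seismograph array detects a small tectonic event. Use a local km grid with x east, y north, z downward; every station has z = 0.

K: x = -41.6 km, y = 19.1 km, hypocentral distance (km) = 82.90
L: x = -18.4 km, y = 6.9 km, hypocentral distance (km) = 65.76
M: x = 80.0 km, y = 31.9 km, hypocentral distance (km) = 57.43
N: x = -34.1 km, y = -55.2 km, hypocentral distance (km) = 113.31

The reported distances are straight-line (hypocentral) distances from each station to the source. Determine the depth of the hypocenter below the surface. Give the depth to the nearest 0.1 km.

33.6 km

Each station gives a sphere (x−x_i)² + (y−y_i)² + z² = d_i² (stations at z=0).
Subtracting the K sphere from L and M: z² cancels, leaving linear equations in x and y:
46.4 x − 24.4 y = 838.83
243.2 x + 25.6 y = 8896.45
Solving: x ≈ 33.495, y ≈ 29.317 km (keep extra digits for the depth step; rounded: 33.5, 29.3).
Then from the K sphere: z² = 82.90² − (x + 41.6)² − (y − 19.1)² with x = 33.495, y = 29.317, so z ≈ 33.597 ≈ 33.6 km.
Check against N (with the unrounded solution): distance 113.32 ≈ 113.31 km. ✓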